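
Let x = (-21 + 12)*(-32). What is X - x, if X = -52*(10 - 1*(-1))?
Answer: -860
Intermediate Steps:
x = 288 (x = -9*(-32) = 288)
X = -572 (X = -52*(10 + 1) = -52*11 = -572)
X - x = -572 - 1*288 = -572 - 288 = -860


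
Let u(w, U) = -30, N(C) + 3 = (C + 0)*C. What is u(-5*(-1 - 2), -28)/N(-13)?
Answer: -15/83 ≈ -0.18072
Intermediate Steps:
N(C) = -3 + C**2 (N(C) = -3 + (C + 0)*C = -3 + C*C = -3 + C**2)
u(-5*(-1 - 2), -28)/N(-13) = -30/(-3 + (-13)**2) = -30/(-3 + 169) = -30/166 = -30*1/166 = -15/83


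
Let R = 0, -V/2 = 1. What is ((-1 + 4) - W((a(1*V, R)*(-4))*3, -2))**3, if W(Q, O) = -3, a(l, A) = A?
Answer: 216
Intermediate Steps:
V = -2 (V = -2*1 = -2)
((-1 + 4) - W((a(1*V, R)*(-4))*3, -2))**3 = ((-1 + 4) - 1*(-3))**3 = (3 + 3)**3 = 6**3 = 216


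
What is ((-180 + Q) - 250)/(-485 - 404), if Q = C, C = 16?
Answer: 414/889 ≈ 0.46569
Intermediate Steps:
Q = 16
((-180 + Q) - 250)/(-485 - 404) = ((-180 + 16) - 250)/(-485 - 404) = (-164 - 250)/(-889) = -414*(-1/889) = 414/889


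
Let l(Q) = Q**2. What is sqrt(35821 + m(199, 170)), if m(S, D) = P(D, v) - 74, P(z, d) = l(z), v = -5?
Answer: 3*sqrt(7183) ≈ 254.26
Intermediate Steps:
P(z, d) = z**2
m(S, D) = -74 + D**2 (m(S, D) = D**2 - 74 = -74 + D**2)
sqrt(35821 + m(199, 170)) = sqrt(35821 + (-74 + 170**2)) = sqrt(35821 + (-74 + 28900)) = sqrt(35821 + 28826) = sqrt(64647) = 3*sqrt(7183)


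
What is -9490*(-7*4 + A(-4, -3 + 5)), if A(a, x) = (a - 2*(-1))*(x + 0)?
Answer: 303680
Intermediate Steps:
A(a, x) = x*(2 + a) (A(a, x) = (a + 2)*x = (2 + a)*x = x*(2 + a))
-9490*(-7*4 + A(-4, -3 + 5)) = -9490*(-7*4 + (-3 + 5)*(2 - 4)) = -9490*(-28 + 2*(-2)) = -9490*(-28 - 4) = -9490*(-32) = 303680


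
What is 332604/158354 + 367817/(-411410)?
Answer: 39295659211/32574209570 ≈ 1.2063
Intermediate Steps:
332604/158354 + 367817/(-411410) = 332604*(1/158354) + 367817*(-1/411410) = 166302/79177 - 367817/411410 = 39295659211/32574209570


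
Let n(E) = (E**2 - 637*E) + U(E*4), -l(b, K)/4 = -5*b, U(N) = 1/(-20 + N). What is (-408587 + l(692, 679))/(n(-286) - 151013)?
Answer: -459485508/131491259 ≈ -3.4944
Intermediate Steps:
l(b, K) = 20*b (l(b, K) = -(-20)*b = 20*b)
n(E) = E**2 + 1/(-20 + 4*E) - 637*E (n(E) = (E**2 - 637*E) + 1/(-20 + E*4) = (E**2 - 637*E) + 1/(-20 + 4*E) = E**2 + 1/(-20 + 4*E) - 637*E)
(-408587 + l(692, 679))/(n(-286) - 151013) = (-408587 + 20*692)/((1/4 - 286*(-637 - 286)*(-5 - 286))/(-5 - 286) - 151013) = (-408587 + 13840)/((1/4 - 286*(-923)*(-291))/(-291) - 151013) = -394747/(-(1/4 - 76817598)/291 - 151013) = -394747/(-1/291*(-307270391/4) - 151013) = -394747/(307270391/1164 - 151013) = -394747/131491259/1164 = -394747*1164/131491259 = -459485508/131491259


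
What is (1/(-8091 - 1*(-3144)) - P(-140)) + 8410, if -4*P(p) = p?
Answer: 41431124/4947 ≈ 8375.0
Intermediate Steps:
P(p) = -p/4
(1/(-8091 - 1*(-3144)) - P(-140)) + 8410 = (1/(-8091 - 1*(-3144)) - (-1)*(-140)/4) + 8410 = (1/(-8091 + 3144) - 1*35) + 8410 = (1/(-4947) - 35) + 8410 = (-1/4947 - 35) + 8410 = -173146/4947 + 8410 = 41431124/4947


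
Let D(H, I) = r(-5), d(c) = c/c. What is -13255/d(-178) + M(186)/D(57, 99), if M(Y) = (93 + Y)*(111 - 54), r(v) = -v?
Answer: -50372/5 ≈ -10074.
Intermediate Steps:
M(Y) = 5301 + 57*Y (M(Y) = (93 + Y)*57 = 5301 + 57*Y)
d(c) = 1
D(H, I) = 5 (D(H, I) = -1*(-5) = 5)
-13255/d(-178) + M(186)/D(57, 99) = -13255/1 + (5301 + 57*186)/5 = -13255*1 + (5301 + 10602)*(⅕) = -13255 + 15903*(⅕) = -13255 + 15903/5 = -50372/5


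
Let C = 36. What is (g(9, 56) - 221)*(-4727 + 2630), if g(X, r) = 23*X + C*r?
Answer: -4198194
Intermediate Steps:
g(X, r) = 23*X + 36*r
(g(9, 56) - 221)*(-4727 + 2630) = ((23*9 + 36*56) - 221)*(-4727 + 2630) = ((207 + 2016) - 221)*(-2097) = (2223 - 221)*(-2097) = 2002*(-2097) = -4198194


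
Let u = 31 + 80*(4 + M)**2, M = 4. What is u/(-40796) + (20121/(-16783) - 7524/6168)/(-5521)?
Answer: -122236950332271/971489359327396 ≈ -0.12582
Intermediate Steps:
u = 5151 (u = 31 + 80*(4 + 4)**2 = 31 + 80*8**2 = 31 + 80*64 = 31 + 5120 = 5151)
u/(-40796) + (20121/(-16783) - 7524/6168)/(-5521) = 5151/(-40796) + (20121/(-16783) - 7524/6168)/(-5521) = 5151*(-1/40796) + (20121*(-1/16783) - 7524*1/6168)*(-1/5521) = -5151/40796 + (-20121/16783 - 627/514)*(-1/5521) = -5151/40796 - 20865135/8626462*(-1/5521) = -5151/40796 + 20865135/47626696702 = -122236950332271/971489359327396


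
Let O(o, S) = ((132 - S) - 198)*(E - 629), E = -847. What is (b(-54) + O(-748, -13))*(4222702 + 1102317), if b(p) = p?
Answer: 416278035306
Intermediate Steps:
O(o, S) = 97416 + 1476*S (O(o, S) = ((132 - S) - 198)*(-847 - 629) = (-66 - S)*(-1476) = 97416 + 1476*S)
(b(-54) + O(-748, -13))*(4222702 + 1102317) = (-54 + (97416 + 1476*(-13)))*(4222702 + 1102317) = (-54 + (97416 - 19188))*5325019 = (-54 + 78228)*5325019 = 78174*5325019 = 416278035306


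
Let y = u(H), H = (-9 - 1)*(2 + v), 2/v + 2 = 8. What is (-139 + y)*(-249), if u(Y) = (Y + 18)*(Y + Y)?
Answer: -82087/3 ≈ -27362.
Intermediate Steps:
v = ⅓ (v = 2/(-2 + 8) = 2/6 = 2*(⅙) = ⅓ ≈ 0.33333)
H = -70/3 (H = (-9 - 1)*(2 + ⅓) = -10*7/3 = -70/3 ≈ -23.333)
u(Y) = 2*Y*(18 + Y) (u(Y) = (18 + Y)*(2*Y) = 2*Y*(18 + Y))
y = 2240/9 (y = 2*(-70/3)*(18 - 70/3) = 2*(-70/3)*(-16/3) = 2240/9 ≈ 248.89)
(-139 + y)*(-249) = (-139 + 2240/9)*(-249) = (989/9)*(-249) = -82087/3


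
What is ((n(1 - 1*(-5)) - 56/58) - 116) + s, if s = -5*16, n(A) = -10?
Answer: -6002/29 ≈ -206.97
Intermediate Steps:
s = -80
((n(1 - 1*(-5)) - 56/58) - 116) + s = ((-10 - 56/58) - 116) - 80 = ((-10 - 56*1/58) - 116) - 80 = ((-10 - 28/29) - 116) - 80 = (-318/29 - 116) - 80 = -3682/29 - 80 = -6002/29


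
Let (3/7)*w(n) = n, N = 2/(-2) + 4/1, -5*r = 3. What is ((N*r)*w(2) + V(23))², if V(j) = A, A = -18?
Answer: 17424/25 ≈ 696.96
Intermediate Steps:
r = -⅗ (r = -⅕*3 = -⅗ ≈ -0.60000)
N = 3 (N = 2*(-½) + 4*1 = -1 + 4 = 3)
w(n) = 7*n/3
V(j) = -18
((N*r)*w(2) + V(23))² = ((3*(-⅗))*((7/3)*2) - 18)² = (-9/5*14/3 - 18)² = (-42/5 - 18)² = (-132/5)² = 17424/25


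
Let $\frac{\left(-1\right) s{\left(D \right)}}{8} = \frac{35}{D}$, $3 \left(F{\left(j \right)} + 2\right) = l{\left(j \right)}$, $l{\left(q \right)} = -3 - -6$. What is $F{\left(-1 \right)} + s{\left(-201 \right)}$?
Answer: $\frac{79}{201} \approx 0.39303$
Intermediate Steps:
$l{\left(q \right)} = 3$ ($l{\left(q \right)} = -3 + 6 = 3$)
$F{\left(j \right)} = -1$ ($F{\left(j \right)} = -2 + \frac{1}{3} \cdot 3 = -2 + 1 = -1$)
$s{\left(D \right)} = - \frac{280}{D}$ ($s{\left(D \right)} = - 8 \frac{35}{D} = - \frac{280}{D}$)
$F{\left(-1 \right)} + s{\left(-201 \right)} = -1 - \frac{280}{-201} = -1 - - \frac{280}{201} = -1 + \frac{280}{201} = \frac{79}{201}$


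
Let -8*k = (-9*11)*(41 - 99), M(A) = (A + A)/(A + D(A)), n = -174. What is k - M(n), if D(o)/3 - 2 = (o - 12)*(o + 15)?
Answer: -42372857/59036 ≈ -717.75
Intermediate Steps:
D(o) = 6 + 3*(-12 + o)*(15 + o) (D(o) = 6 + 3*((o - 12)*(o + 15)) = 6 + 3*((-12 + o)*(15 + o)) = 6 + 3*(-12 + o)*(15 + o))
M(A) = 2*A/(-534 + 3*A² + 10*A) (M(A) = (A + A)/(A + (-534 + 3*A² + 9*A)) = (2*A)/(-534 + 3*A² + 10*A) = 2*A/(-534 + 3*A² + 10*A))
k = -2871/4 (k = -(-9*11)*(41 - 99)/8 = -(-99)*(-58)/8 = -⅛*5742 = -2871/4 ≈ -717.75)
k - M(n) = -2871/4 - 2*(-174)/(-534 + 3*(-174)² + 10*(-174)) = -2871/4 - 2*(-174)/(-534 + 3*30276 - 1740) = -2871/4 - 2*(-174)/(-534 + 90828 - 1740) = -2871/4 - 2*(-174)/88554 = -2871/4 - 1*(-58/14759) = -2871/4 + 58/14759 = -42372857/59036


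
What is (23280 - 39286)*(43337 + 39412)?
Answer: -1324480494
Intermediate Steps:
(23280 - 39286)*(43337 + 39412) = -16006*82749 = -1324480494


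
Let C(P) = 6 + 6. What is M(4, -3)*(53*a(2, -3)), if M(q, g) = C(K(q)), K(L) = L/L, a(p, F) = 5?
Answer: 3180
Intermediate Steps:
K(L) = 1
C(P) = 12
M(q, g) = 12
M(4, -3)*(53*a(2, -3)) = 12*(53*5) = 12*265 = 3180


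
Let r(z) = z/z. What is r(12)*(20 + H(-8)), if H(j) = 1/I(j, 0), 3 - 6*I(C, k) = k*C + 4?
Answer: 14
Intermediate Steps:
r(z) = 1
I(C, k) = -⅙ - C*k/6 (I(C, k) = ½ - (k*C + 4)/6 = ½ - (C*k + 4)/6 = ½ - (4 + C*k)/6 = ½ + (-⅔ - C*k/6) = -⅙ - C*k/6)
H(j) = -6 (H(j) = 1/(-⅙ - ⅙*j*0) = 1/(-⅙ + 0) = 1/(-⅙) = -6)
r(12)*(20 + H(-8)) = 1*(20 - 6) = 1*14 = 14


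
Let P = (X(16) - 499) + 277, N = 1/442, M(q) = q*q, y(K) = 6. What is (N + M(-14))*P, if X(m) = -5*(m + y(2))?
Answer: -14381078/221 ≈ -65073.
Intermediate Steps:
M(q) = q**2
X(m) = -30 - 5*m (X(m) = -5*(m + 6) = -5*(6 + m) = -30 - 5*m)
N = 1/442 ≈ 0.0022624
P = -332 (P = ((-30 - 5*16) - 499) + 277 = ((-30 - 80) - 499) + 277 = (-110 - 499) + 277 = -609 + 277 = -332)
(N + M(-14))*P = (1/442 + (-14)**2)*(-332) = (1/442 + 196)*(-332) = (86633/442)*(-332) = -14381078/221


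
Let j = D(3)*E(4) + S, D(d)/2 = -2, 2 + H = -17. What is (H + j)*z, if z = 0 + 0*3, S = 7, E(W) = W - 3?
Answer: 0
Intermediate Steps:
H = -19 (H = -2 - 17 = -19)
E(W) = -3 + W
D(d) = -4 (D(d) = 2*(-2) = -4)
j = 3 (j = -4*(-3 + 4) + 7 = -4*1 + 7 = -4 + 7 = 3)
z = 0 (z = 0 + 0 = 0)
(H + j)*z = (-19 + 3)*0 = -16*0 = 0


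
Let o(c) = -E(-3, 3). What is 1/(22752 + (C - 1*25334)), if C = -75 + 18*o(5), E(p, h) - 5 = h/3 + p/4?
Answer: -2/5503 ≈ -0.00036344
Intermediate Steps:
E(p, h) = 5 + h/3 + p/4 (E(p, h) = 5 + (h/3 + p/4) = 5 + h/3 + p/4)
o(c) = -21/4 (o(c) = -(5 + (1/3)*3 + (1/4)*(-3)) = -(5 + 1 - 3/4) = -1*21/4 = -21/4)
C = -339/2 (C = -75 + 18*(-21/4) = -75 - 189/2 = -339/2 ≈ -169.50)
1/(22752 + (C - 1*25334)) = 1/(22752 + (-339/2 - 1*25334)) = 1/(22752 + (-339/2 - 25334)) = 1/(22752 - 51007/2) = 1/(-5503/2) = -2/5503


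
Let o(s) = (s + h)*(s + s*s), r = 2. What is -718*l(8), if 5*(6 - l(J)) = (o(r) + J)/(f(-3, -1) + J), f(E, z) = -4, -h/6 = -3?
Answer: 1436/5 ≈ 287.20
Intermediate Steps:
h = 18 (h = -6*(-3) = 18)
o(s) = (18 + s)*(s + s²) (o(s) = (s + 18)*(s + s*s) = (18 + s)*(s + s²))
l(J) = 6 - (120 + J)/(5*(-4 + J)) (l(J) = 6 - (2*(18 + 2² + 19*2) + J)/(5*(-4 + J)) = 6 - (2*(18 + 4 + 38) + J)/(5*(-4 + J)) = 6 - (2*60 + J)/(5*(-4 + J)) = 6 - (120 + J)/(5*(-4 + J)))
-718*l(8) = -718*(-240 + 29*8)/(5*(-4 + 8)) = -718*(-240 + 232)/(5*4) = -718*(-8)/(5*4) = -718*(-⅖) = 1436/5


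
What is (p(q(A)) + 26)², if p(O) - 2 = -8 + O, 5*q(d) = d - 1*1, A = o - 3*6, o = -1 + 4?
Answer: 7056/25 ≈ 282.24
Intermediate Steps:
o = 3
A = -15 (A = 3 - 3*6 = 3 - 18 = -15)
q(d) = -⅕ + d/5 (q(d) = (d - 1*1)/5 = (d - 1)/5 = (-1 + d)/5 = -⅕ + d/5)
p(O) = -6 + O (p(O) = 2 + (-8 + O) = -6 + O)
(p(q(A)) + 26)² = ((-6 + (-⅕ + (⅕)*(-15))) + 26)² = ((-6 + (-⅕ - 3)) + 26)² = ((-6 - 16/5) + 26)² = (-46/5 + 26)² = (84/5)² = 7056/25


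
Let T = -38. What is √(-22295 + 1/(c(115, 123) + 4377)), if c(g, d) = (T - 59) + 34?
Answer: I*√414923233506/4314 ≈ 149.32*I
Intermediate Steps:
c(g, d) = -63 (c(g, d) = (-38 - 59) + 34 = -97 + 34 = -63)
√(-22295 + 1/(c(115, 123) + 4377)) = √(-22295 + 1/(-63 + 4377)) = √(-22295 + 1/4314) = √(-96180629/4314) = I*√414923233506/4314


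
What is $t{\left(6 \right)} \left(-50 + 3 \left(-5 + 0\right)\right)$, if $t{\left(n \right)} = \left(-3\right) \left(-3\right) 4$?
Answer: $-2340$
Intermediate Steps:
$t{\left(n \right)} = 36$ ($t{\left(n \right)} = 9 \cdot 4 = 36$)
$t{\left(6 \right)} \left(-50 + 3 \left(-5 + 0\right)\right) = 36 \left(-50 + 3 \left(-5 + 0\right)\right) = 36 \left(-50 + 3 \left(-5\right)\right) = 36 \left(-50 - 15\right) = 36 \left(-65\right) = -2340$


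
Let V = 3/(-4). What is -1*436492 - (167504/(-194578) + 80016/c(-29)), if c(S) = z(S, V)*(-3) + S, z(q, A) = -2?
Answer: -968928411404/2237647 ≈ -4.3301e+5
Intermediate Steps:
V = -¾ (V = 3*(-¼) = -¾ ≈ -0.75000)
c(S) = 6 + S (c(S) = -2*(-3) + S = 6 + S)
-1*436492 - (167504/(-194578) + 80016/c(-29)) = -1*436492 - (167504/(-194578) + 80016/(6 - 29)) = -436492 - (167504*(-1/194578) + 80016/(-23)) = -436492 - (-83752/97289 + 80016*(-1/23)) = -436492 - (-83752/97289 - 80016/23) = -436492 - 1*(-7786602920/2237647) = -436492 + 7786602920/2237647 = -968928411404/2237647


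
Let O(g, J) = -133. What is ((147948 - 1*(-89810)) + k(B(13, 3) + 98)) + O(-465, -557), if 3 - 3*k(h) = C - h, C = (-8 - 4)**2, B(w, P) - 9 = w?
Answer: 237618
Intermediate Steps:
B(w, P) = 9 + w
C = 144 (C = (-12)**2 = 144)
k(h) = -47 + h/3 (k(h) = 1 - (144 - h)/3 = 1 + (-48 + h/3) = -47 + h/3)
((147948 - 1*(-89810)) + k(B(13, 3) + 98)) + O(-465, -557) = ((147948 - 1*(-89810)) + (-47 + ((9 + 13) + 98)/3)) - 133 = ((147948 + 89810) + (-47 + (22 + 98)/3)) - 133 = (237758 + (-47 + (1/3)*120)) - 133 = (237758 + (-47 + 40)) - 133 = (237758 - 7) - 133 = 237751 - 133 = 237618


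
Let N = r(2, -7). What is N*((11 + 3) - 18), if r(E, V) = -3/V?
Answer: -12/7 ≈ -1.7143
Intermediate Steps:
N = 3/7 (N = -3/(-7) = -3*(-1/7) = 3/7 ≈ 0.42857)
N*((11 + 3) - 18) = 3*((11 + 3) - 18)/7 = 3*(14 - 18)/7 = (3/7)*(-4) = -12/7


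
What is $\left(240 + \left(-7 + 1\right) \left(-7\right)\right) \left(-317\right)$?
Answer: $-89394$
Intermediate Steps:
$\left(240 + \left(-7 + 1\right) \left(-7\right)\right) \left(-317\right) = \left(240 - -42\right) \left(-317\right) = \left(240 + 42\right) \left(-317\right) = 282 \left(-317\right) = -89394$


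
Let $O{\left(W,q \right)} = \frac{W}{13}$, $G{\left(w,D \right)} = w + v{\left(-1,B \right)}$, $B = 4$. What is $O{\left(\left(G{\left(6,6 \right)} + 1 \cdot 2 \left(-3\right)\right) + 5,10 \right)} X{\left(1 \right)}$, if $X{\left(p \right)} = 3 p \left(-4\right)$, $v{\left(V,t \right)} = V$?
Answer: $- \frac{48}{13} \approx -3.6923$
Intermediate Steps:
$G{\left(w,D \right)} = -1 + w$ ($G{\left(w,D \right)} = w - 1 = -1 + w$)
$O{\left(W,q \right)} = \frac{W}{13}$ ($O{\left(W,q \right)} = W \frac{1}{13} = \frac{W}{13}$)
$X{\left(p \right)} = - 12 p$
$O{\left(\left(G{\left(6,6 \right)} + 1 \cdot 2 \left(-3\right)\right) + 5,10 \right)} X{\left(1 \right)} = \frac{\left(\left(-1 + 6\right) + 1 \cdot 2 \left(-3\right)\right) + 5}{13} \left(\left(-12\right) 1\right) = \frac{\left(5 + 2 \left(-3\right)\right) + 5}{13} \left(-12\right) = \frac{\left(5 - 6\right) + 5}{13} \left(-12\right) = \frac{-1 + 5}{13} \left(-12\right) = \frac{1}{13} \cdot 4 \left(-12\right) = \frac{4}{13} \left(-12\right) = - \frac{48}{13}$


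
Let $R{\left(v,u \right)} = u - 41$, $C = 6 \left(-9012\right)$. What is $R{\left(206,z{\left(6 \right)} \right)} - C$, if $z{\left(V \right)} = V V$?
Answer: $54067$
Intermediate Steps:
$C = -54072$
$z{\left(V \right)} = V^{2}$
$R{\left(v,u \right)} = -41 + u$
$R{\left(206,z{\left(6 \right)} \right)} - C = \left(-41 + 6^{2}\right) - -54072 = \left(-41 + 36\right) + 54072 = -5 + 54072 = 54067$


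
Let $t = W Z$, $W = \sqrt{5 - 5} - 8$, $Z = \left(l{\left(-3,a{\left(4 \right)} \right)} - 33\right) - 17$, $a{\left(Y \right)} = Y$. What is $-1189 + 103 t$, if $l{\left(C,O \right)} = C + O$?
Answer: $39187$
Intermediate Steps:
$Z = -49$ ($Z = \left(\left(-3 + 4\right) - 33\right) - 17 = \left(1 - 33\right) - 17 = -32 - 17 = -49$)
$W = -8$ ($W = \sqrt{0} - 8 = 0 - 8 = -8$)
$t = 392$ ($t = \left(-8\right) \left(-49\right) = 392$)
$-1189 + 103 t = -1189 + 103 \cdot 392 = -1189 + 40376 = 39187$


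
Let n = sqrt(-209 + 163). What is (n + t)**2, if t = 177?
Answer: (177 + I*sqrt(46))**2 ≈ 31283.0 + 2400.9*I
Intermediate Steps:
n = I*sqrt(46) (n = sqrt(-46) = I*sqrt(46) ≈ 6.7823*I)
(n + t)**2 = (I*sqrt(46) + 177)**2 = (177 + I*sqrt(46))**2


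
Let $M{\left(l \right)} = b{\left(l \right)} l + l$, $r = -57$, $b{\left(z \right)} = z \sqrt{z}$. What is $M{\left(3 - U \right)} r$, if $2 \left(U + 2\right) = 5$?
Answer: $- \frac{285}{2} - \frac{1425 \sqrt{10}}{8} \approx -705.78$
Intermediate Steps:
$U = \frac{1}{2}$ ($U = -2 + \frac{1}{2} \cdot 5 = -2 + \frac{5}{2} = \frac{1}{2} \approx 0.5$)
$b{\left(z \right)} = z^{\frac{3}{2}}$
$M{\left(l \right)} = l + l^{\frac{5}{2}}$ ($M{\left(l \right)} = l^{\frac{3}{2}} l + l = l^{\frac{5}{2}} + l = l + l^{\frac{5}{2}}$)
$M{\left(3 - U \right)} r = \left(\left(3 - \frac{1}{2}\right) + \left(3 - \frac{1}{2}\right)^{\frac{5}{2}}\right) \left(-57\right) = \left(\frac{5}{2} + \left(\frac{5}{2}\right)^{\frac{5}{2}}\right) \left(-57\right) = \left(\frac{5}{2} + \frac{25 \sqrt{10}}{8}\right) \left(-57\right) = - \frac{285}{2} - \frac{1425 \sqrt{10}}{8}$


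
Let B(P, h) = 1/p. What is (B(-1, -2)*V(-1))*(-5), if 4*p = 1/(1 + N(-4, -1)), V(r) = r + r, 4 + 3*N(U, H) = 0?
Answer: -40/3 ≈ -13.333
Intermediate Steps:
N(U, H) = -4/3 (N(U, H) = -4/3 + (⅓)*0 = -4/3 + 0 = -4/3)
V(r) = 2*r
p = -¾ (p = 1/(4*(1 - 4/3)) = 1/(4*(-⅓)) = (¼)*(-3) = -¾ ≈ -0.75000)
B(P, h) = -4/3 (B(P, h) = 1/(-¾) = -4/3)
(B(-1, -2)*V(-1))*(-5) = -8*(-1)/3*(-5) = -4/3*(-2)*(-5) = (8/3)*(-5) = -40/3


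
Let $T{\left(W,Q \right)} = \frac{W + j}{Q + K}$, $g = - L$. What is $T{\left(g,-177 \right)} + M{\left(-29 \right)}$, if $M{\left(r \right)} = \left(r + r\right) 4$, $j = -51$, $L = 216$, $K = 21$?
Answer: $- \frac{11975}{52} \approx -230.29$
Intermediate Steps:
$g = -216$ ($g = \left(-1\right) 216 = -216$)
$T{\left(W,Q \right)} = \frac{-51 + W}{21 + Q}$ ($T{\left(W,Q \right)} = \frac{W - 51}{Q + 21} = \frac{-51 + W}{21 + Q}$)
$M{\left(r \right)} = 8 r$ ($M{\left(r \right)} = 2 r 4 = 8 r$)
$T{\left(g,-177 \right)} + M{\left(-29 \right)} = \frac{-51 - 216}{21 - 177} + 8 \left(-29\right) = \frac{1}{-156} \left(-267\right) - 232 = \left(- \frac{1}{156}\right) \left(-267\right) - 232 = \frac{89}{52} - 232 = - \frac{11975}{52}$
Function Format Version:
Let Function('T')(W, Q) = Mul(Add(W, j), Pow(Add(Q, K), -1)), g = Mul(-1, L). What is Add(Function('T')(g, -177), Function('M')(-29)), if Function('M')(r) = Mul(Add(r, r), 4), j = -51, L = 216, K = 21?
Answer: Rational(-11975, 52) ≈ -230.29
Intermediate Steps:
g = -216 (g = Mul(-1, 216) = -216)
Function('T')(W, Q) = Mul(Pow(Add(21, Q), -1), Add(-51, W)) (Function('T')(W, Q) = Mul(Add(W, -51), Pow(Add(Q, 21), -1)) = Mul(Add(-51, W), Pow(Add(21, Q), -1)) = Mul(Pow(Add(21, Q), -1), Add(-51, W)))
Function('M')(r) = Mul(8, r) (Function('M')(r) = Mul(Mul(2, r), 4) = Mul(8, r))
Add(Function('T')(g, -177), Function('M')(-29)) = Add(Mul(Pow(Add(21, -177), -1), Add(-51, -216)), Mul(8, -29)) = Add(Mul(Pow(-156, -1), -267), -232) = Add(Mul(Rational(-1, 156), -267), -232) = Add(Rational(89, 52), -232) = Rational(-11975, 52)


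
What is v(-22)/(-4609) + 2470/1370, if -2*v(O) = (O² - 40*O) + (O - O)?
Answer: 111987/57403 ≈ 1.9509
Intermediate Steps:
v(O) = 20*O - O²/2 (v(O) = -((O² - 40*O) + (O - O))/2 = -((O² - 40*O) + 0)/2 = -(O² - 40*O)/2 = 20*O - O²/2)
v(-22)/(-4609) + 2470/1370 = ((½)*(-22)*(40 - 1*(-22)))/(-4609) + 2470/1370 = ((½)*(-22)*(40 + 22))*(-1/4609) + 2470*(1/1370) = ((½)*(-22)*62)*(-1/4609) + 247/137 = -682*(-1/4609) + 247/137 = 62/419 + 247/137 = 111987/57403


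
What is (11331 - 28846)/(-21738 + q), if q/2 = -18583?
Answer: 17515/58904 ≈ 0.29735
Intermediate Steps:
q = -37166 (q = 2*(-18583) = -37166)
(11331 - 28846)/(-21738 + q) = (11331 - 28846)/(-21738 - 37166) = -17515/(-58904) = -17515*(-1/58904) = 17515/58904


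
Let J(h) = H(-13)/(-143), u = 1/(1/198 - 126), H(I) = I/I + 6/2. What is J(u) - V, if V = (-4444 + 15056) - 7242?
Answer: -481914/143 ≈ -3370.0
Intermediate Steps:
H(I) = 4 (H(I) = 1 + 6*(½) = 1 + 3 = 4)
V = 3370 (V = 10612 - 7242 = 3370)
u = -198/24947 (u = 1/(1/198 - 126) = 1/(-24947/198) = -198/24947 ≈ -0.0079368)
J(h) = -4/143 (J(h) = 4/(-143) = 4*(-1/143) = -4/143)
J(u) - V = -4/143 - 1*3370 = -4/143 - 3370 = -481914/143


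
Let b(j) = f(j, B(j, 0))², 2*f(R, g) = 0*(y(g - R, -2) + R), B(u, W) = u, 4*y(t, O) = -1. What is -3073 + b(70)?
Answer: -3073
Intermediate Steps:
y(t, O) = -¼ (y(t, O) = (¼)*(-1) = -¼)
f(R, g) = 0 (f(R, g) = (0*(-¼ + R))/2 = (½)*0 = 0)
b(j) = 0 (b(j) = 0² = 0)
-3073 + b(70) = -3073 + 0 = -3073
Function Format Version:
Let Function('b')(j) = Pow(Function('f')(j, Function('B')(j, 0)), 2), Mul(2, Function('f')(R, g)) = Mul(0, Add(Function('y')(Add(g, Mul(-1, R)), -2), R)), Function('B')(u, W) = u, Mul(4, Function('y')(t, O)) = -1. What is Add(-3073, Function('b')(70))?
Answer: -3073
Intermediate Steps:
Function('y')(t, O) = Rational(-1, 4) (Function('y')(t, O) = Mul(Rational(1, 4), -1) = Rational(-1, 4))
Function('f')(R, g) = 0 (Function('f')(R, g) = Mul(Rational(1, 2), Mul(0, Add(Rational(-1, 4), R))) = Mul(Rational(1, 2), 0) = 0)
Function('b')(j) = 0 (Function('b')(j) = Pow(0, 2) = 0)
Add(-3073, Function('b')(70)) = Add(-3073, 0) = -3073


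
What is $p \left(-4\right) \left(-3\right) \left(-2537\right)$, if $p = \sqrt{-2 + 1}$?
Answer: $- 30444 i \approx - 30444.0 i$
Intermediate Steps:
$p = i$ ($p = \sqrt{-1} = i \approx 1.0 i$)
$p \left(-4\right) \left(-3\right) \left(-2537\right) = i \left(-4\right) \left(-3\right) \left(-2537\right) = - 4 i \left(-3\right) \left(-2537\right) = 12 i \left(-2537\right) = - 30444 i$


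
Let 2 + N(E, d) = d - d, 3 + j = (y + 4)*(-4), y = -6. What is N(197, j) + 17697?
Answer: 17695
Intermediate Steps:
j = 5 (j = -3 + (-6 + 4)*(-4) = -3 - 2*(-4) = -3 + 8 = 5)
N(E, d) = -2 (N(E, d) = -2 + (d - d) = -2 + 0 = -2)
N(197, j) + 17697 = -2 + 17697 = 17695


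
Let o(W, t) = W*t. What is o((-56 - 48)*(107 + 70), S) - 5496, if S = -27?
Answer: 491520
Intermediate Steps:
o((-56 - 48)*(107 + 70), S) - 5496 = ((-56 - 48)*(107 + 70))*(-27) - 5496 = -104*177*(-27) - 5496 = -18408*(-27) - 5496 = 497016 - 5496 = 491520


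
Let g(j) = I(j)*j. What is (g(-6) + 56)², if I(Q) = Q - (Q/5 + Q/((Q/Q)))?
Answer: 59536/25 ≈ 2381.4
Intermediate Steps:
I(Q) = -Q/5 (I(Q) = Q - (Q*(⅕) + Q/1) = Q - (Q/5 + Q*1) = Q - (Q/5 + Q) = Q - 6*Q/5 = -Q/5)
g(j) = -j²/5 (g(j) = (-j/5)*j = -j²/5)
(g(-6) + 56)² = (-⅕*(-6)² + 56)² = (-⅕*36 + 56)² = (-36/5 + 56)² = (244/5)² = 59536/25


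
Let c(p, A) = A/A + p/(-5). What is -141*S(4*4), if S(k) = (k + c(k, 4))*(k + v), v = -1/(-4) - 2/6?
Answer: -619413/20 ≈ -30971.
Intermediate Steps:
c(p, A) = 1 - p/5 (c(p, A) = 1 + p*(-1/5) = 1 - p/5)
v = -1/12 (v = -1*(-1/4) - 2*1/6 = 1/4 - 1/3 = -1/12 ≈ -0.083333)
S(k) = (1 + 4*k/5)*(-1/12 + k) (S(k) = (k + (1 - k/5))*(k - 1/12) = (1 + 4*k/5)*(-1/12 + k))
-141*S(4*4) = -141*(-1/12 + 4*(4*4)**2/5 + 14*(4*4)/15) = -141*(-1/12 + (4/5)*16**2 + (14/15)*16) = -141*(-1/12 + (4/5)*256 + 224/15) = -141*(-1/12 + 1024/5 + 224/15) = -141*4393/20 = -619413/20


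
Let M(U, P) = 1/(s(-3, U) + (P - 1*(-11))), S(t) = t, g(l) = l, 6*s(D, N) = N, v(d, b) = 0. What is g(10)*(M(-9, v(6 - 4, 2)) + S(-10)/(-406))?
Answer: 5010/3857 ≈ 1.2989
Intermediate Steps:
s(D, N) = N/6
M(U, P) = 1/(11 + P + U/6) (M(U, P) = 1/(U/6 + (P - 1*(-11))) = 1/(U/6 + (P + 11)) = 1/(U/6 + (11 + P)) = 1/(11 + P + U/6))
g(10)*(M(-9, v(6 - 4, 2)) + S(-10)/(-406)) = 10*(6/(66 - 9 + 6*0) - 10/(-406)) = 10*(6/(66 - 9 + 0) - 10*(-1/406)) = 10*(6/57 + 5/203) = 10*(6*(1/57) + 5/203) = 10*(2/19 + 5/203) = 10*(501/3857) = 5010/3857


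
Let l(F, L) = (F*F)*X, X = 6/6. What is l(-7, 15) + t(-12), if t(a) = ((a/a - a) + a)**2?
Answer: 50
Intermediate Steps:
X = 1 (X = 6*(1/6) = 1)
l(F, L) = F**2 (l(F, L) = (F*F)*1 = F**2*1 = F**2)
t(a) = 1 (t(a) = ((1 - a) + a)**2 = 1**2 = 1)
l(-7, 15) + t(-12) = (-7)**2 + 1 = 49 + 1 = 50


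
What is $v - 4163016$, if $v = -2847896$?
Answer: $-7010912$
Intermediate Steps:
$v - 4163016 = -2847896 - 4163016 = -7010912$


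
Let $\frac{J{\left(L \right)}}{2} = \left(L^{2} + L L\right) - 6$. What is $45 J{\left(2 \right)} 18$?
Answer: $3240$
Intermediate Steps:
$J{\left(L \right)} = -12 + 4 L^{2}$ ($J{\left(L \right)} = 2 \left(\left(L^{2} + L L\right) - 6\right) = 2 \left(\left(L^{2} + L^{2}\right) - 6\right) = 2 \left(2 L^{2} - 6\right) = 2 \left(-6 + 2 L^{2}\right) = -12 + 4 L^{2}$)
$45 J{\left(2 \right)} 18 = 45 \left(-12 + 4 \cdot 2^{2}\right) 18 = 45 \left(-12 + 4 \cdot 4\right) 18 = 45 \left(-12 + 16\right) 18 = 45 \cdot 4 \cdot 18 = 180 \cdot 18 = 3240$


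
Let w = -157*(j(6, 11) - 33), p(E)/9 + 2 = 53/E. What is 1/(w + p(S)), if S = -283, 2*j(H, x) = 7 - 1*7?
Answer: 283/1460652 ≈ 0.00019375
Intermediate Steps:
j(H, x) = 0 (j(H, x) = (7 - 1*7)/2 = (7 - 7)/2 = (1/2)*0 = 0)
p(E) = -18 + 477/E (p(E) = -18 + 9*(53/E) = -18 + 477/E)
w = 5181 (w = -157*(0 - 33) = -157*(-33) = 5181)
1/(w + p(S)) = 1/(5181 + (-18 + 477/(-283))) = 1/(5181 + (-18 + 477*(-1/283))) = 1/(5181 + (-18 - 477/283)) = 1/(5181 - 5571/283) = 1/(1460652/283) = 283/1460652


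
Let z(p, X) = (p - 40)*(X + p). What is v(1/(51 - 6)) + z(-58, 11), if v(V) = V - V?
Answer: 4606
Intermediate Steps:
v(V) = 0
z(p, X) = (-40 + p)*(X + p)
v(1/(51 - 6)) + z(-58, 11) = 0 + ((-58)**2 - 40*11 - 40*(-58) + 11*(-58)) = 0 + (3364 - 440 + 2320 - 638) = 0 + 4606 = 4606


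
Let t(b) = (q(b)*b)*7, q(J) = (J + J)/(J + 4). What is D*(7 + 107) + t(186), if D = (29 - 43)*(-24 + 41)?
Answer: -2335368/95 ≈ -24583.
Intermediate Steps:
D = -238 (D = -14*17 = -238)
q(J) = 2*J/(4 + J) (q(J) = (2*J)/(4 + J) = 2*J/(4 + J))
t(b) = 14*b²/(4 + b) (t(b) = ((2*b/(4 + b))*b)*7 = (2*b²/(4 + b))*7 = 14*b²/(4 + b))
D*(7 + 107) + t(186) = -238*(7 + 107) + 14*186²/(4 + 186) = -238*114 + 14*34596/190 = -27132 + 14*34596*(1/190) = -27132 + 242172/95 = -2335368/95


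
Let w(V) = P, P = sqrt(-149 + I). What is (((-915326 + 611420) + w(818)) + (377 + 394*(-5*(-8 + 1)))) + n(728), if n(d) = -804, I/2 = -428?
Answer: -290543 + I*sqrt(1005) ≈ -2.9054e+5 + 31.702*I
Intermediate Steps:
I = -856 (I = 2*(-428) = -856)
P = I*sqrt(1005) (P = sqrt(-149 - 856) = sqrt(-1005) = I*sqrt(1005) ≈ 31.702*I)
w(V) = I*sqrt(1005)
(((-915326 + 611420) + w(818)) + (377 + 394*(-5*(-8 + 1)))) + n(728) = (((-915326 + 611420) + I*sqrt(1005)) + (377 + 394*(-5*(-8 + 1)))) - 804 = ((-303906 + I*sqrt(1005)) + (377 + 394*(-5*(-7)))) - 804 = ((-303906 + I*sqrt(1005)) + (377 + 394*35)) - 804 = ((-303906 + I*sqrt(1005)) + (377 + 13790)) - 804 = ((-303906 + I*sqrt(1005)) + 14167) - 804 = (-289739 + I*sqrt(1005)) - 804 = -290543 + I*sqrt(1005)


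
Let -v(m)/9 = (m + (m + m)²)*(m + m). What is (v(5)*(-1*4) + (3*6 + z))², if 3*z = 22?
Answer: 12876802576/9 ≈ 1.4308e+9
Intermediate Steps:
z = 22/3 (z = (⅓)*22 = 22/3 ≈ 7.3333)
v(m) = -18*m*(m + 4*m²) (v(m) = -9*(m + (m + m)²)*(m + m) = -9*(m + (2*m)²)*2*m = -9*(m + 4*m²)*2*m = -18*m*(m + 4*m²))
(v(5)*(-1*4) + (3*6 + z))² = ((5²*(-18 - 72*5))*(-1*4) + (3*6 + 22/3))² = ((25*(-18 - 360))*(-4) + (18 + 22/3))² = ((25*(-378))*(-4) + 76/3)² = (-9450*(-4) + 76/3)² = (37800 + 76/3)² = (113476/3)² = 12876802576/9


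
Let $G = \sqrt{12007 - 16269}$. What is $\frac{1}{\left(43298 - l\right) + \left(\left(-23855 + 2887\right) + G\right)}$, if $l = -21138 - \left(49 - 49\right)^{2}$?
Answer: $\frac{21734}{944735643} - \frac{i \sqrt{4262}}{1889471286} \approx 2.3005 \cdot 10^{-5} - 3.4551 \cdot 10^{-8} i$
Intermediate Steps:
$l = -21138$ ($l = -21138 - 0^{2} = -21138 - 0 = -21138 + 0 = -21138$)
$G = i \sqrt{4262}$ ($G = \sqrt{-4262} = i \sqrt{4262} \approx 65.284 i$)
$\frac{1}{\left(43298 - l\right) + \left(\left(-23855 + 2887\right) + G\right)} = \frac{1}{\left(43298 - -21138\right) + \left(\left(-23855 + 2887\right) + i \sqrt{4262}\right)} = \frac{1}{\left(43298 + 21138\right) - \left(20968 - i \sqrt{4262}\right)} = \frac{1}{64436 - \left(20968 - i \sqrt{4262}\right)} = \frac{1}{43468 + i \sqrt{4262}}$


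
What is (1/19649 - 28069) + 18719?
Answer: -183718149/19649 ≈ -9350.0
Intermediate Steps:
(1/19649 - 28069) + 18719 = -551527780/19649 + 18719 = -183718149/19649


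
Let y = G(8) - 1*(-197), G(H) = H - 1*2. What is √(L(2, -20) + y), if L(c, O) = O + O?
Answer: √163 ≈ 12.767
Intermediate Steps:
G(H) = -2 + H (G(H) = H - 2 = -2 + H)
L(c, O) = 2*O
y = 203 (y = (-2 + 8) - 1*(-197) = 6 + 197 = 203)
√(L(2, -20) + y) = √(2*(-20) + 203) = √(-40 + 203) = √163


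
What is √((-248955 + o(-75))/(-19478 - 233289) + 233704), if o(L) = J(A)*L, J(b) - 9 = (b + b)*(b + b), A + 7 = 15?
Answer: √14931686740717066/252767 ≈ 483.43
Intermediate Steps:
A = 8 (A = -7 + 15 = 8)
J(b) = 9 + 4*b² (J(b) = 9 + (b + b)*(b + b) = 9 + (2*b)*(2*b) = 9 + 4*b²)
o(L) = 265*L (o(L) = (9 + 4*8²)*L = (9 + 4*64)*L = (9 + 256)*L = 265*L)
√((-248955 + o(-75))/(-19478 - 233289) + 233704) = √((-248955 + 265*(-75))/(-19478 - 233289) + 233704) = √((-248955 - 19875)/(-252767) + 233704) = √(-268830*(-1/252767) + 233704) = √(268830/252767 + 233704) = √(59072927798/252767) = √14931686740717066/252767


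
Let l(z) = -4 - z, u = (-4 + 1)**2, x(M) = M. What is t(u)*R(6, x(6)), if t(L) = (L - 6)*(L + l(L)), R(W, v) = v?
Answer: -72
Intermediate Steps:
u = 9 (u = (-3)**2 = 9)
t(L) = 24 - 4*L (t(L) = (L - 6)*(L + (-4 - L)) = (-6 + L)*(-4) = 24 - 4*L)
t(u)*R(6, x(6)) = (24 - 4*9)*6 = (24 - 36)*6 = -12*6 = -72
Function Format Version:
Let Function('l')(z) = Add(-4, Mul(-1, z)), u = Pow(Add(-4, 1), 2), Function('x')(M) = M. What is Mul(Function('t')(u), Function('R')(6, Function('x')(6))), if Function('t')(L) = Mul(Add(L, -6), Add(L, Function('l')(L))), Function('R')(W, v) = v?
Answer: -72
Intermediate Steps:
u = 9 (u = Pow(-3, 2) = 9)
Function('t')(L) = Add(24, Mul(-4, L)) (Function('t')(L) = Mul(Add(L, -6), Add(L, Add(-4, Mul(-1, L)))) = Mul(Add(-6, L), -4) = Add(24, Mul(-4, L)))
Mul(Function('t')(u), Function('R')(6, Function('x')(6))) = Mul(Add(24, Mul(-4, 9)), 6) = Mul(Add(24, -36), 6) = Mul(-12, 6) = -72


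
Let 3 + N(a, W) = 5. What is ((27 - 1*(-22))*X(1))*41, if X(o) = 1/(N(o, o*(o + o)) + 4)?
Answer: 2009/6 ≈ 334.83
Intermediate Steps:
N(a, W) = 2 (N(a, W) = -3 + 5 = 2)
X(o) = ⅙ (X(o) = 1/(2 + 4) = 1/6 = ⅙)
((27 - 1*(-22))*X(1))*41 = ((27 - 1*(-22))*(⅙))*41 = ((27 + 22)*(⅙))*41 = (49*(⅙))*41 = (49/6)*41 = 2009/6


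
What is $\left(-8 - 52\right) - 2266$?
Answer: $-2326$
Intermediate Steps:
$\left(-8 - 52\right) - 2266 = -60 - 2266 = -2326$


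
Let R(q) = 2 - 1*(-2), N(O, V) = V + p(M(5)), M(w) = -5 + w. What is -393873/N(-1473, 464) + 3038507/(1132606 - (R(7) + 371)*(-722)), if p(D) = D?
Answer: -137833542635/162789296 ≈ -846.70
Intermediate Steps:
N(O, V) = V (N(O, V) = V + (-5 + 5) = V + 0 = V)
R(q) = 4 (R(q) = 2 + 2 = 4)
-393873/N(-1473, 464) + 3038507/(1132606 - (R(7) + 371)*(-722)) = -393873/464 + 3038507/(1132606 - (4 + 371)*(-722)) = -393873*1/464 + 3038507/(1132606 - 375*(-722)) = -393873/464 + 3038507/(1132606 - 1*(-270750)) = -393873/464 + 3038507/(1132606 + 270750) = -393873/464 + 3038507/1403356 = -137833542635/162789296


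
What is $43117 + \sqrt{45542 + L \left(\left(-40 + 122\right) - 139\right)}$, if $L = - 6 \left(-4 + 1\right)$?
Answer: $43117 + 2 \sqrt{11129} \approx 43328.0$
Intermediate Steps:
$L = 18$ ($L = \left(-6\right) \left(-3\right) = 18$)
$43117 + \sqrt{45542 + L \left(\left(-40 + 122\right) - 139\right)} = 43117 + \sqrt{45542 + 18 \left(\left(-40 + 122\right) - 139\right)} = 43117 + \sqrt{45542 + 18 \left(82 - 139\right)} = 43117 + \sqrt{45542 + 18 \left(-57\right)} = 43117 + \sqrt{45542 - 1026} = 43117 + \sqrt{44516} = 43117 + 2 \sqrt{11129}$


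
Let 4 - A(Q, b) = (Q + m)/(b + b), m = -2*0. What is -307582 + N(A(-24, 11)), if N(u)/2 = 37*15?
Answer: -306472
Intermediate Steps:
m = 0
A(Q, b) = 4 - Q/(2*b) (A(Q, b) = 4 - (Q + 0)/(b + b) = 4 - Q/(2*b))
N(u) = 1110 (N(u) = 2*(37*15) = 2*555 = 1110)
-307582 + N(A(-24, 11)) = -307582 + 1110 = -306472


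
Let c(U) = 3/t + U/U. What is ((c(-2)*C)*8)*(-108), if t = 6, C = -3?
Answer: 3888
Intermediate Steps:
c(U) = 3/2 (c(U) = 3/6 + U/U = 3*(1/6) + 1 = 1/2 + 1 = 3/2)
((c(-2)*C)*8)*(-108) = (((3/2)*(-3))*8)*(-108) = -9/2*8*(-108) = -36*(-108) = 3888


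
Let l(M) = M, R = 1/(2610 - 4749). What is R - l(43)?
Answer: -91978/2139 ≈ -43.000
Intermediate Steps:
R = -1/2139 (R = 1/(-2139) = -1/2139 ≈ -0.00046751)
R - l(43) = -1/2139 - 1*43 = -1/2139 - 43 = -91978/2139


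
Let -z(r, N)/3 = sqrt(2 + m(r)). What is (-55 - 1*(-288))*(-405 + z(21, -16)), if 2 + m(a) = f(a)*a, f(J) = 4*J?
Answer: -123723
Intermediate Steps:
m(a) = -2 + 4*a**2 (m(a) = -2 + (4*a)*a = -2 + 4*a**2)
z(r, N) = -6*sqrt(r**2) (z(r, N) = -3*sqrt(2 + (-2 + 4*r**2)) = -3*2*sqrt(r**2) = -6*sqrt(r**2))
(-55 - 1*(-288))*(-405 + z(21, -16)) = (-55 - 1*(-288))*(-405 - 6*sqrt(21**2)) = (-55 + 288)*(-405 - 6*sqrt(441)) = 233*(-405 - 6*21) = 233*(-405 - 126) = 233*(-531) = -123723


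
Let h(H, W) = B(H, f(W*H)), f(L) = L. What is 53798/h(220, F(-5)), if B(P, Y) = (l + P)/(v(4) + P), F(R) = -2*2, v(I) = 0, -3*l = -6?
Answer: 159940/3 ≈ 53313.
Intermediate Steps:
l = 2 (l = -⅓*(-6) = 2)
F(R) = -4
B(P, Y) = (2 + P)/P (B(P, Y) = (2 + P)/(0 + P) = (2 + P)/P)
h(H, W) = (2 + H)/H
53798/h(220, F(-5)) = 53798/(((2 + 220)/220)) = 53798/(((1/220)*222)) = 53798/(111/110) = 53798*(110/111) = 159940/3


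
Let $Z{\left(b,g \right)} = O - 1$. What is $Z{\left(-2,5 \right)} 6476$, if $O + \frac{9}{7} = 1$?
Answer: $- \frac{58284}{7} \approx -8326.3$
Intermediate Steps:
$O = - \frac{2}{7}$ ($O = - \frac{9}{7} + 1 = - \frac{2}{7} \approx -0.28571$)
$Z{\left(b,g \right)} = - \frac{9}{7}$ ($Z{\left(b,g \right)} = - \frac{2}{7} - 1 = - \frac{9}{7}$)
$Z{\left(-2,5 \right)} 6476 = \left(- \frac{9}{7}\right) 6476 = - \frac{58284}{7}$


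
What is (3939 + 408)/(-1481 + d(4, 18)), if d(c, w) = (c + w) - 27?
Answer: -4347/1486 ≈ -2.9253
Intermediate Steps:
d(c, w) = -27 + c + w
(3939 + 408)/(-1481 + d(4, 18)) = (3939 + 408)/(-1481 + (-27 + 4 + 18)) = 4347/(-1481 - 5) = 4347/(-1486) = 4347*(-1/1486) = -4347/1486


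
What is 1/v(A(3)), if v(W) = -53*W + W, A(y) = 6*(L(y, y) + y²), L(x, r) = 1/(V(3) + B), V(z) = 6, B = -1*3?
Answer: -1/2912 ≈ -0.00034341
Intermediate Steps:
B = -3
L(x, r) = ⅓ (L(x, r) = 1/(6 - 3) = 1/3 = ⅓)
A(y) = 2 + 6*y² (A(y) = 6*(⅓ + y²) = 2 + 6*y²)
v(W) = -52*W
1/v(A(3)) = 1/(-52*(2 + 6*3²)) = 1/(-52*(2 + 6*9)) = 1/(-52*(2 + 54)) = 1/(-52*56) = 1/(-2912) = -1/2912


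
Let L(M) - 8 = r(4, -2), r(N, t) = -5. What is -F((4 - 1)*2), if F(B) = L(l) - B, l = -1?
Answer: 3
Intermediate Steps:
L(M) = 3 (L(M) = 8 - 5 = 3)
F(B) = 3 - B
-F((4 - 1)*2) = -(3 - (4 - 1)*2) = -(3 - 3*2) = -(3 - 1*6) = -(3 - 6) = -1*(-3) = 3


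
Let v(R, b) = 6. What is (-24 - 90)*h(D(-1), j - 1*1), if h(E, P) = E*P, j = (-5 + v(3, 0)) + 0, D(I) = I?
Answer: 0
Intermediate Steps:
j = 1 (j = (-5 + 6) + 0 = 1 + 0 = 1)
(-24 - 90)*h(D(-1), j - 1*1) = (-24 - 90)*(-(1 - 1*1)) = -(-114)*(1 - 1) = -(-114)*0 = -114*0 = 0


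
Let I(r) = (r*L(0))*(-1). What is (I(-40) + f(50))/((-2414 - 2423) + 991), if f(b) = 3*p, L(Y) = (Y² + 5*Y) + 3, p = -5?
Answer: -35/1282 ≈ -0.027301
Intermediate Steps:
L(Y) = 3 + Y² + 5*Y
f(b) = -15 (f(b) = 3*(-5) = -15)
I(r) = -3*r (I(r) = (r*(3 + 0² + 5*0))*(-1) = (r*(3 + 0 + 0))*(-1) = (r*3)*(-1) = (3*r)*(-1) = -3*r)
(I(-40) + f(50))/((-2414 - 2423) + 991) = (-3*(-40) - 15)/((-2414 - 2423) + 991) = (120 - 15)/(-4837 + 991) = 105/(-3846) = 105*(-1/3846) = -35/1282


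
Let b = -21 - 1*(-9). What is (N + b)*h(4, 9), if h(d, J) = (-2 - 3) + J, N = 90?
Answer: 312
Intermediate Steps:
h(d, J) = -5 + J
b = -12 (b = -21 + 9 = -12)
(N + b)*h(4, 9) = (90 - 12)*(-5 + 9) = 78*4 = 312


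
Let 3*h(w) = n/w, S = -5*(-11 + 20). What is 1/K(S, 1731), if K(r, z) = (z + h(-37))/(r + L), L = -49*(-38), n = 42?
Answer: 67229/64033 ≈ 1.0499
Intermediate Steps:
S = -45 (S = -5*9 = -45)
h(w) = 14/w (h(w) = (42/w)/3 = 14/w)
L = 1862
K(r, z) = (-14/37 + z)/(1862 + r) (K(r, z) = (z + 14/(-37))/(r + 1862) = (z + 14*(-1/37))/(1862 + r) = (z - 14/37)/(1862 + r) = (-14/37 + z)/(1862 + r))
1/K(S, 1731) = 1/((-14/37 + 1731)/(1862 - 45)) = 1/((64033/37)/1817) = 1/((1/1817)*(64033/37)) = 1/(64033/67229) = 67229/64033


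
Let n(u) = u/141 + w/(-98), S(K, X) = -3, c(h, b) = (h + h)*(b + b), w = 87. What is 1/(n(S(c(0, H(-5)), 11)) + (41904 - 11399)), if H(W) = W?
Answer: 4606/140501843 ≈ 3.2782e-5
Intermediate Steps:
c(h, b) = 4*b*h (c(h, b) = (2*h)*(2*b) = 4*b*h)
n(u) = -87/98 + u/141 (n(u) = u/141 + 87/(-98) = u*(1/141) + 87*(-1/98) = u/141 - 87/98 = -87/98 + u/141)
1/(n(S(c(0, H(-5)), 11)) + (41904 - 11399)) = 1/((-87/98 + (1/141)*(-3)) + (41904 - 11399)) = 1/((-87/98 - 1/47) + 30505) = 1/(-4187/4606 + 30505) = 1/(140501843/4606) = 4606/140501843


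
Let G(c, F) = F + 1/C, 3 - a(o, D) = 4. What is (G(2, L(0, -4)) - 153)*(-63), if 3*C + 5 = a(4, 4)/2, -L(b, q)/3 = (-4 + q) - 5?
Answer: 79380/11 ≈ 7216.4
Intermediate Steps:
L(b, q) = 27 - 3*q (L(b, q) = -3*((-4 + q) - 5) = -3*(-9 + q) = 27 - 3*q)
a(o, D) = -1 (a(o, D) = 3 - 1*4 = 3 - 4 = -1)
C = -11/6 (C = -5/3 + (-1/2)/3 = -5/3 + (-1*½)/3 = -5/3 + (⅓)*(-½) = -5/3 - ⅙ = -11/6 ≈ -1.8333)
G(c, F) = -6/11 + F (G(c, F) = F + 1/(-11/6) = F - 6/11 = -6/11 + F)
(G(2, L(0, -4)) - 153)*(-63) = ((-6/11 + (27 - 3*(-4))) - 153)*(-63) = ((-6/11 + (27 + 12)) - 153)*(-63) = ((-6/11 + 39) - 153)*(-63) = (423/11 - 153)*(-63) = -1260/11*(-63) = 79380/11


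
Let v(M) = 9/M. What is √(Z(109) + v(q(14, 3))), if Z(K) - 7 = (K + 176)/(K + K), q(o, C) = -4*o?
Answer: √75883402/3052 ≈ 2.8542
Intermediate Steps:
Z(K) = 7 + (176 + K)/(2*K) (Z(K) = 7 + (K + 176)/(K + K) = 7 + (176 + K)/((2*K)) = 7 + (176 + K)*(1/(2*K)) = 7 + (176 + K)/(2*K))
√(Z(109) + v(q(14, 3))) = √((15/2 + 88/109) + 9/((-4*14))) = √((15/2 + 88*(1/109)) + 9/(-56)) = √((15/2 + 88/109) + 9*(-1/56)) = √(1811/218 - 9/56) = √(49727/6104) = √75883402/3052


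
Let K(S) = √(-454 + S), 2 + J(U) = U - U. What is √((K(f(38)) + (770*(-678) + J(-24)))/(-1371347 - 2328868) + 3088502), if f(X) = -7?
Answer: √(4698500917909960920 - 411135*I*√461)/1233405 ≈ 1757.4 - 1.6509e-9*I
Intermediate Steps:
J(U) = -2 (J(U) = -2 + (U - U) = -2 + 0 = -2)
√((K(f(38)) + (770*(-678) + J(-24)))/(-1371347 - 2328868) + 3088502) = √((√(-454 - 7) + (770*(-678) - 2))/(-1371347 - 2328868) + 3088502) = √((√(-461) + (-522060 - 2))/(-3700215) + 3088502) = √((I*√461 - 522062)*(-1/3700215) + 3088502) = √((-522062 + I*√461)*(-1/3700215) + 3088502) = √((522062/3700215 - I*√461/3700215) + 3088502) = √(11428121949992/3700215 - I*√461/3700215)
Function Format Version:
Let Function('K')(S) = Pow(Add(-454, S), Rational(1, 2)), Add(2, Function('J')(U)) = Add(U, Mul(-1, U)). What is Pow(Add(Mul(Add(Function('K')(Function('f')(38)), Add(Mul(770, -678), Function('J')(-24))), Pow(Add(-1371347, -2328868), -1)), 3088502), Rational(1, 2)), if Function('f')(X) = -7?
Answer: Mul(Rational(1, 1233405), Pow(Add(4698500917909960920, Mul(-411135, I, Pow(461, Rational(1, 2)))), Rational(1, 2))) ≈ Add(1757.4, Mul(-1.6509e-9, I))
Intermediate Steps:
Function('J')(U) = -2 (Function('J')(U) = Add(-2, Add(U, Mul(-1, U))) = Add(-2, 0) = -2)
Pow(Add(Mul(Add(Function('K')(Function('f')(38)), Add(Mul(770, -678), Function('J')(-24))), Pow(Add(-1371347, -2328868), -1)), 3088502), Rational(1, 2)) = Pow(Add(Mul(Add(Pow(Add(-454, -7), Rational(1, 2)), Add(Mul(770, -678), -2)), Pow(Add(-1371347, -2328868), -1)), 3088502), Rational(1, 2)) = Pow(Add(Mul(Add(Pow(-461, Rational(1, 2)), Add(-522060, -2)), Pow(-3700215, -1)), 3088502), Rational(1, 2)) = Pow(Add(Mul(Add(Mul(I, Pow(461, Rational(1, 2))), -522062), Rational(-1, 3700215)), 3088502), Rational(1, 2)) = Pow(Add(Mul(Add(-522062, Mul(I, Pow(461, Rational(1, 2)))), Rational(-1, 3700215)), 3088502), Rational(1, 2)) = Pow(Add(Add(Rational(522062, 3700215), Mul(Rational(-1, 3700215), I, Pow(461, Rational(1, 2)))), 3088502), Rational(1, 2)) = Pow(Add(Rational(11428121949992, 3700215), Mul(Rational(-1, 3700215), I, Pow(461, Rational(1, 2)))), Rational(1, 2))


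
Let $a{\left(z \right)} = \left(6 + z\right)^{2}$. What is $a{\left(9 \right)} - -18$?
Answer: $243$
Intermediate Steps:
$a{\left(9 \right)} - -18 = \left(6 + 9\right)^{2} - -18 = 15^{2} + 18 = 225 + 18 = 243$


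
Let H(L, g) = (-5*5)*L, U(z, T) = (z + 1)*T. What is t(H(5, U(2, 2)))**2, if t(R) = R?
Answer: 15625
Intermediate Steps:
U(z, T) = T*(1 + z) (U(z, T) = (1 + z)*T = T*(1 + z))
H(L, g) = -25*L
t(H(5, U(2, 2)))**2 = (-25*5)**2 = (-125)**2 = 15625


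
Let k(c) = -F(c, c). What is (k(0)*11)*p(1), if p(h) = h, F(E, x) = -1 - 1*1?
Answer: 22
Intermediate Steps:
F(E, x) = -2 (F(E, x) = -1 - 1 = -2)
k(c) = 2 (k(c) = -1*(-2) = 2)
(k(0)*11)*p(1) = (2*11)*1 = 22*1 = 22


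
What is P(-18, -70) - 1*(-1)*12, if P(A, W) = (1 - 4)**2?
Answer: 21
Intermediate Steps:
P(A, W) = 9 (P(A, W) = (-3)**2 = 9)
P(-18, -70) - 1*(-1)*12 = 9 - 1*(-1)*12 = 9 - (-1)*12 = 9 - 1*(-12) = 9 + 12 = 21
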